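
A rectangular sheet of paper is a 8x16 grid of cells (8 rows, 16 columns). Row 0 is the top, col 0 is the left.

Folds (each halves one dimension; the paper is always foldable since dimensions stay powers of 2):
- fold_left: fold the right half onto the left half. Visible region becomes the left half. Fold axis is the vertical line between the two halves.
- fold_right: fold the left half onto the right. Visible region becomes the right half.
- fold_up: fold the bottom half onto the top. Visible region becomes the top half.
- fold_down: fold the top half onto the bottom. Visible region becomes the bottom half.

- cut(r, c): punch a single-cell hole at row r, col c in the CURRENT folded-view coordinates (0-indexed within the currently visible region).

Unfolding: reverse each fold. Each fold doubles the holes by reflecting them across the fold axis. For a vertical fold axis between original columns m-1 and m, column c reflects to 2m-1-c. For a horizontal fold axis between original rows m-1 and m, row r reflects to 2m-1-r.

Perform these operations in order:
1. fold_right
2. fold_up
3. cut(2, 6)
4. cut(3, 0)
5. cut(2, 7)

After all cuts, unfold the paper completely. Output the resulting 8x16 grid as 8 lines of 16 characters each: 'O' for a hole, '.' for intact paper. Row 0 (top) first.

Answer: ................
................
OO............OO
.......OO.......
.......OO.......
OO............OO
................
................

Derivation:
Op 1 fold_right: fold axis v@8; visible region now rows[0,8) x cols[8,16) = 8x8
Op 2 fold_up: fold axis h@4; visible region now rows[0,4) x cols[8,16) = 4x8
Op 3 cut(2, 6): punch at orig (2,14); cuts so far [(2, 14)]; region rows[0,4) x cols[8,16) = 4x8
Op 4 cut(3, 0): punch at orig (3,8); cuts so far [(2, 14), (3, 8)]; region rows[0,4) x cols[8,16) = 4x8
Op 5 cut(2, 7): punch at orig (2,15); cuts so far [(2, 14), (2, 15), (3, 8)]; region rows[0,4) x cols[8,16) = 4x8
Unfold 1 (reflect across h@4): 6 holes -> [(2, 14), (2, 15), (3, 8), (4, 8), (5, 14), (5, 15)]
Unfold 2 (reflect across v@8): 12 holes -> [(2, 0), (2, 1), (2, 14), (2, 15), (3, 7), (3, 8), (4, 7), (4, 8), (5, 0), (5, 1), (5, 14), (5, 15)]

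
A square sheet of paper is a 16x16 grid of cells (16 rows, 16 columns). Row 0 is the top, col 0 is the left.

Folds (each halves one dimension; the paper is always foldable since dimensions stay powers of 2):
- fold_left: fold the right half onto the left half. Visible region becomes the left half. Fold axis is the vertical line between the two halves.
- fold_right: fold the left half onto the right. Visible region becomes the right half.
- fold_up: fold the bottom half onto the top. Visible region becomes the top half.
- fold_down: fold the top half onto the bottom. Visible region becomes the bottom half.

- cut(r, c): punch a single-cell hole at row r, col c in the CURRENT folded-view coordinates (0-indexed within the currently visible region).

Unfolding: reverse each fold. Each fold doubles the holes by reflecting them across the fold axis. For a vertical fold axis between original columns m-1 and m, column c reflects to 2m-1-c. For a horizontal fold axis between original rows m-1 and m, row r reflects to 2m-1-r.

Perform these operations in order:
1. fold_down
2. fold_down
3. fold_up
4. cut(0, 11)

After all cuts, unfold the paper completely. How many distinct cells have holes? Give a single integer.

Op 1 fold_down: fold axis h@8; visible region now rows[8,16) x cols[0,16) = 8x16
Op 2 fold_down: fold axis h@12; visible region now rows[12,16) x cols[0,16) = 4x16
Op 3 fold_up: fold axis h@14; visible region now rows[12,14) x cols[0,16) = 2x16
Op 4 cut(0, 11): punch at orig (12,11); cuts so far [(12, 11)]; region rows[12,14) x cols[0,16) = 2x16
Unfold 1 (reflect across h@14): 2 holes -> [(12, 11), (15, 11)]
Unfold 2 (reflect across h@12): 4 holes -> [(8, 11), (11, 11), (12, 11), (15, 11)]
Unfold 3 (reflect across h@8): 8 holes -> [(0, 11), (3, 11), (4, 11), (7, 11), (8, 11), (11, 11), (12, 11), (15, 11)]

Answer: 8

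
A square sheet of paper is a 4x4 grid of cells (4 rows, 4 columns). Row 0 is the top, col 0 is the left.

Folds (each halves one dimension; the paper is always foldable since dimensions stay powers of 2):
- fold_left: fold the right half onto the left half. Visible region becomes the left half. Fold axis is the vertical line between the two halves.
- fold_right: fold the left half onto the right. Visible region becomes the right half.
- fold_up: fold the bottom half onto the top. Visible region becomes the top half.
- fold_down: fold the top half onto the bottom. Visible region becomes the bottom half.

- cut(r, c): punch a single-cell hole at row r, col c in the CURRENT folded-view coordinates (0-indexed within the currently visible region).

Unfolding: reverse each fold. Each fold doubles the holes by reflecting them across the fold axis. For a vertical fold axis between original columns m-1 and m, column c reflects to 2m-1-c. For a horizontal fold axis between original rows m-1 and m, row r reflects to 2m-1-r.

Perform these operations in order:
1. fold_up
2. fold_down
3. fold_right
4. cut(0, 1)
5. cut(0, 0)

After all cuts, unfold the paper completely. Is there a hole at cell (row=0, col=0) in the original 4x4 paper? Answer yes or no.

Answer: yes

Derivation:
Op 1 fold_up: fold axis h@2; visible region now rows[0,2) x cols[0,4) = 2x4
Op 2 fold_down: fold axis h@1; visible region now rows[1,2) x cols[0,4) = 1x4
Op 3 fold_right: fold axis v@2; visible region now rows[1,2) x cols[2,4) = 1x2
Op 4 cut(0, 1): punch at orig (1,3); cuts so far [(1, 3)]; region rows[1,2) x cols[2,4) = 1x2
Op 5 cut(0, 0): punch at orig (1,2); cuts so far [(1, 2), (1, 3)]; region rows[1,2) x cols[2,4) = 1x2
Unfold 1 (reflect across v@2): 4 holes -> [(1, 0), (1, 1), (1, 2), (1, 3)]
Unfold 2 (reflect across h@1): 8 holes -> [(0, 0), (0, 1), (0, 2), (0, 3), (1, 0), (1, 1), (1, 2), (1, 3)]
Unfold 3 (reflect across h@2): 16 holes -> [(0, 0), (0, 1), (0, 2), (0, 3), (1, 0), (1, 1), (1, 2), (1, 3), (2, 0), (2, 1), (2, 2), (2, 3), (3, 0), (3, 1), (3, 2), (3, 3)]
Holes: [(0, 0), (0, 1), (0, 2), (0, 3), (1, 0), (1, 1), (1, 2), (1, 3), (2, 0), (2, 1), (2, 2), (2, 3), (3, 0), (3, 1), (3, 2), (3, 3)]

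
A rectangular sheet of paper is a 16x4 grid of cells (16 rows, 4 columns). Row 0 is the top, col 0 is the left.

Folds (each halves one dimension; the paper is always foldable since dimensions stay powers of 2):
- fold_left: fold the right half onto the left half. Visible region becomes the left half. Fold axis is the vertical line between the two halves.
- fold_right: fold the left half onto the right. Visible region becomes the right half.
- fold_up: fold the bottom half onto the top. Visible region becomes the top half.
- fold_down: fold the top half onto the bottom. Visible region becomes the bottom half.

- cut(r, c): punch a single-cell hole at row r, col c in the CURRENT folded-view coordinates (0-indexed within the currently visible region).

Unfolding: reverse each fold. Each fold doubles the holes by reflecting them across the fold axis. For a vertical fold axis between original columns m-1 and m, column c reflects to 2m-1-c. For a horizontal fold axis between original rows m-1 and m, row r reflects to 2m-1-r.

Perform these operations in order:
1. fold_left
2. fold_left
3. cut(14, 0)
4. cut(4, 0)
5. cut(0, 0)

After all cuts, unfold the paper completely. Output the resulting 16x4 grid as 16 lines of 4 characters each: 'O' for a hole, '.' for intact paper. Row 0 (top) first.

Op 1 fold_left: fold axis v@2; visible region now rows[0,16) x cols[0,2) = 16x2
Op 2 fold_left: fold axis v@1; visible region now rows[0,16) x cols[0,1) = 16x1
Op 3 cut(14, 0): punch at orig (14,0); cuts so far [(14, 0)]; region rows[0,16) x cols[0,1) = 16x1
Op 4 cut(4, 0): punch at orig (4,0); cuts so far [(4, 0), (14, 0)]; region rows[0,16) x cols[0,1) = 16x1
Op 5 cut(0, 0): punch at orig (0,0); cuts so far [(0, 0), (4, 0), (14, 0)]; region rows[0,16) x cols[0,1) = 16x1
Unfold 1 (reflect across v@1): 6 holes -> [(0, 0), (0, 1), (4, 0), (4, 1), (14, 0), (14, 1)]
Unfold 2 (reflect across v@2): 12 holes -> [(0, 0), (0, 1), (0, 2), (0, 3), (4, 0), (4, 1), (4, 2), (4, 3), (14, 0), (14, 1), (14, 2), (14, 3)]

Answer: OOOO
....
....
....
OOOO
....
....
....
....
....
....
....
....
....
OOOO
....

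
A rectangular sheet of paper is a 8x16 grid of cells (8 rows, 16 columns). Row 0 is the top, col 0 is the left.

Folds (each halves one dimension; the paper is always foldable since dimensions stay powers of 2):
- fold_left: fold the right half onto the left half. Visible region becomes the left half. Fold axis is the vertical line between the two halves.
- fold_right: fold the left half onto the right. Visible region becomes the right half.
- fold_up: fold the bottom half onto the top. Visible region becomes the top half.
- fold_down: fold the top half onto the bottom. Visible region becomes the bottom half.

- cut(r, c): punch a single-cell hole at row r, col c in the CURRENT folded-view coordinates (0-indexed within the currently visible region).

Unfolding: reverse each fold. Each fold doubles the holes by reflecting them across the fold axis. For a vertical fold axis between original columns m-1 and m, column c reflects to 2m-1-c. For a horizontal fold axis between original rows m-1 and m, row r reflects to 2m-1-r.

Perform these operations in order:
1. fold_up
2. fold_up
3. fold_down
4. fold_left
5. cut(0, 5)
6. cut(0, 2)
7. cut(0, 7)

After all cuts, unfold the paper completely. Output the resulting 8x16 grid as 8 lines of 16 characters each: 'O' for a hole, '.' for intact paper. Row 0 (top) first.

Answer: ..O..O.OO.O..O..
..O..O.OO.O..O..
..O..O.OO.O..O..
..O..O.OO.O..O..
..O..O.OO.O..O..
..O..O.OO.O..O..
..O..O.OO.O..O..
..O..O.OO.O..O..

Derivation:
Op 1 fold_up: fold axis h@4; visible region now rows[0,4) x cols[0,16) = 4x16
Op 2 fold_up: fold axis h@2; visible region now rows[0,2) x cols[0,16) = 2x16
Op 3 fold_down: fold axis h@1; visible region now rows[1,2) x cols[0,16) = 1x16
Op 4 fold_left: fold axis v@8; visible region now rows[1,2) x cols[0,8) = 1x8
Op 5 cut(0, 5): punch at orig (1,5); cuts so far [(1, 5)]; region rows[1,2) x cols[0,8) = 1x8
Op 6 cut(0, 2): punch at orig (1,2); cuts so far [(1, 2), (1, 5)]; region rows[1,2) x cols[0,8) = 1x8
Op 7 cut(0, 7): punch at orig (1,7); cuts so far [(1, 2), (1, 5), (1, 7)]; region rows[1,2) x cols[0,8) = 1x8
Unfold 1 (reflect across v@8): 6 holes -> [(1, 2), (1, 5), (1, 7), (1, 8), (1, 10), (1, 13)]
Unfold 2 (reflect across h@1): 12 holes -> [(0, 2), (0, 5), (0, 7), (0, 8), (0, 10), (0, 13), (1, 2), (1, 5), (1, 7), (1, 8), (1, 10), (1, 13)]
Unfold 3 (reflect across h@2): 24 holes -> [(0, 2), (0, 5), (0, 7), (0, 8), (0, 10), (0, 13), (1, 2), (1, 5), (1, 7), (1, 8), (1, 10), (1, 13), (2, 2), (2, 5), (2, 7), (2, 8), (2, 10), (2, 13), (3, 2), (3, 5), (3, 7), (3, 8), (3, 10), (3, 13)]
Unfold 4 (reflect across h@4): 48 holes -> [(0, 2), (0, 5), (0, 7), (0, 8), (0, 10), (0, 13), (1, 2), (1, 5), (1, 7), (1, 8), (1, 10), (1, 13), (2, 2), (2, 5), (2, 7), (2, 8), (2, 10), (2, 13), (3, 2), (3, 5), (3, 7), (3, 8), (3, 10), (3, 13), (4, 2), (4, 5), (4, 7), (4, 8), (4, 10), (4, 13), (5, 2), (5, 5), (5, 7), (5, 8), (5, 10), (5, 13), (6, 2), (6, 5), (6, 7), (6, 8), (6, 10), (6, 13), (7, 2), (7, 5), (7, 7), (7, 8), (7, 10), (7, 13)]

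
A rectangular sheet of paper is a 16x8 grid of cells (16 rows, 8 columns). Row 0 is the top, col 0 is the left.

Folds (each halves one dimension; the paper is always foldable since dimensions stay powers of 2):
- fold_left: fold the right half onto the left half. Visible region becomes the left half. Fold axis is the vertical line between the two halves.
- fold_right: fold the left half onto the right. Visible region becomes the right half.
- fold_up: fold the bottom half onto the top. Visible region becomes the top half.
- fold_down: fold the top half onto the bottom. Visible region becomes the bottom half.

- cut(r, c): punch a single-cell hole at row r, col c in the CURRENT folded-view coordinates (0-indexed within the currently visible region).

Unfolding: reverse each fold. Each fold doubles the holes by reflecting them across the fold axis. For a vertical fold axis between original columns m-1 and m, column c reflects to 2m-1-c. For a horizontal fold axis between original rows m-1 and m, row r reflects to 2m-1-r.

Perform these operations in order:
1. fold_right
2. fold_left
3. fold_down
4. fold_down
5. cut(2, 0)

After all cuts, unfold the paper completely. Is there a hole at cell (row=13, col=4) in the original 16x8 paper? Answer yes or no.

Answer: no

Derivation:
Op 1 fold_right: fold axis v@4; visible region now rows[0,16) x cols[4,8) = 16x4
Op 2 fold_left: fold axis v@6; visible region now rows[0,16) x cols[4,6) = 16x2
Op 3 fold_down: fold axis h@8; visible region now rows[8,16) x cols[4,6) = 8x2
Op 4 fold_down: fold axis h@12; visible region now rows[12,16) x cols[4,6) = 4x2
Op 5 cut(2, 0): punch at orig (14,4); cuts so far [(14, 4)]; region rows[12,16) x cols[4,6) = 4x2
Unfold 1 (reflect across h@12): 2 holes -> [(9, 4), (14, 4)]
Unfold 2 (reflect across h@8): 4 holes -> [(1, 4), (6, 4), (9, 4), (14, 4)]
Unfold 3 (reflect across v@6): 8 holes -> [(1, 4), (1, 7), (6, 4), (6, 7), (9, 4), (9, 7), (14, 4), (14, 7)]
Unfold 4 (reflect across v@4): 16 holes -> [(1, 0), (1, 3), (1, 4), (1, 7), (6, 0), (6, 3), (6, 4), (6, 7), (9, 0), (9, 3), (9, 4), (9, 7), (14, 0), (14, 3), (14, 4), (14, 7)]
Holes: [(1, 0), (1, 3), (1, 4), (1, 7), (6, 0), (6, 3), (6, 4), (6, 7), (9, 0), (9, 3), (9, 4), (9, 7), (14, 0), (14, 3), (14, 4), (14, 7)]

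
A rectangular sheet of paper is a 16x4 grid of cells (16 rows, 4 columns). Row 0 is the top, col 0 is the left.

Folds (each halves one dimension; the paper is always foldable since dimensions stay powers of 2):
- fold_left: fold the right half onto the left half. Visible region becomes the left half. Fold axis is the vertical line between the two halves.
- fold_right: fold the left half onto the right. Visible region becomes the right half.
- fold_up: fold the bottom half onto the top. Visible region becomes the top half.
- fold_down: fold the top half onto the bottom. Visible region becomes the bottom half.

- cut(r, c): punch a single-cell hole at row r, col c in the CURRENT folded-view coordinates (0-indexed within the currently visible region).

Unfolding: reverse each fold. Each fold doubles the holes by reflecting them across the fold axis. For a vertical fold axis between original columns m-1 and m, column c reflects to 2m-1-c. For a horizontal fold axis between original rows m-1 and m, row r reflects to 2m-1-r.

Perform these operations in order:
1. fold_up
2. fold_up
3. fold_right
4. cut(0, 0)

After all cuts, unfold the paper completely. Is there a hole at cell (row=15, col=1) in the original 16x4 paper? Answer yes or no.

Answer: yes

Derivation:
Op 1 fold_up: fold axis h@8; visible region now rows[0,8) x cols[0,4) = 8x4
Op 2 fold_up: fold axis h@4; visible region now rows[0,4) x cols[0,4) = 4x4
Op 3 fold_right: fold axis v@2; visible region now rows[0,4) x cols[2,4) = 4x2
Op 4 cut(0, 0): punch at orig (0,2); cuts so far [(0, 2)]; region rows[0,4) x cols[2,4) = 4x2
Unfold 1 (reflect across v@2): 2 holes -> [(0, 1), (0, 2)]
Unfold 2 (reflect across h@4): 4 holes -> [(0, 1), (0, 2), (7, 1), (7, 2)]
Unfold 3 (reflect across h@8): 8 holes -> [(0, 1), (0, 2), (7, 1), (7, 2), (8, 1), (8, 2), (15, 1), (15, 2)]
Holes: [(0, 1), (0, 2), (7, 1), (7, 2), (8, 1), (8, 2), (15, 1), (15, 2)]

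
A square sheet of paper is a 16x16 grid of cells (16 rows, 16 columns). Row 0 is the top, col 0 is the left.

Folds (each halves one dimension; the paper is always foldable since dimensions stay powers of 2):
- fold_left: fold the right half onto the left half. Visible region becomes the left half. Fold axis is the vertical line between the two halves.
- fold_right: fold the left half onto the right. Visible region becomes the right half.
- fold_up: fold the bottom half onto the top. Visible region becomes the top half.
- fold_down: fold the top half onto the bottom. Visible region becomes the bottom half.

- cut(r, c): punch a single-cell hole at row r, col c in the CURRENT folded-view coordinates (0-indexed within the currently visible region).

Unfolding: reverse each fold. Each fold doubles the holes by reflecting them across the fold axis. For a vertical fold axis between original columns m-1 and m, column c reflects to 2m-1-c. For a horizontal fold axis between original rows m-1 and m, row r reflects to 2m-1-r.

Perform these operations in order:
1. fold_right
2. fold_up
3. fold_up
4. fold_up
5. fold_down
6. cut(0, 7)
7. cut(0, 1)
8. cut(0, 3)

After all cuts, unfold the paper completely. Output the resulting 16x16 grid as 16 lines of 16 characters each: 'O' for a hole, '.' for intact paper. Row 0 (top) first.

Answer: O...O.O..O.O...O
O...O.O..O.O...O
O...O.O..O.O...O
O...O.O..O.O...O
O...O.O..O.O...O
O...O.O..O.O...O
O...O.O..O.O...O
O...O.O..O.O...O
O...O.O..O.O...O
O...O.O..O.O...O
O...O.O..O.O...O
O...O.O..O.O...O
O...O.O..O.O...O
O...O.O..O.O...O
O...O.O..O.O...O
O...O.O..O.O...O

Derivation:
Op 1 fold_right: fold axis v@8; visible region now rows[0,16) x cols[8,16) = 16x8
Op 2 fold_up: fold axis h@8; visible region now rows[0,8) x cols[8,16) = 8x8
Op 3 fold_up: fold axis h@4; visible region now rows[0,4) x cols[8,16) = 4x8
Op 4 fold_up: fold axis h@2; visible region now rows[0,2) x cols[8,16) = 2x8
Op 5 fold_down: fold axis h@1; visible region now rows[1,2) x cols[8,16) = 1x8
Op 6 cut(0, 7): punch at orig (1,15); cuts so far [(1, 15)]; region rows[1,2) x cols[8,16) = 1x8
Op 7 cut(0, 1): punch at orig (1,9); cuts so far [(1, 9), (1, 15)]; region rows[1,2) x cols[8,16) = 1x8
Op 8 cut(0, 3): punch at orig (1,11); cuts so far [(1, 9), (1, 11), (1, 15)]; region rows[1,2) x cols[8,16) = 1x8
Unfold 1 (reflect across h@1): 6 holes -> [(0, 9), (0, 11), (0, 15), (1, 9), (1, 11), (1, 15)]
Unfold 2 (reflect across h@2): 12 holes -> [(0, 9), (0, 11), (0, 15), (1, 9), (1, 11), (1, 15), (2, 9), (2, 11), (2, 15), (3, 9), (3, 11), (3, 15)]
Unfold 3 (reflect across h@4): 24 holes -> [(0, 9), (0, 11), (0, 15), (1, 9), (1, 11), (1, 15), (2, 9), (2, 11), (2, 15), (3, 9), (3, 11), (3, 15), (4, 9), (4, 11), (4, 15), (5, 9), (5, 11), (5, 15), (6, 9), (6, 11), (6, 15), (7, 9), (7, 11), (7, 15)]
Unfold 4 (reflect across h@8): 48 holes -> [(0, 9), (0, 11), (0, 15), (1, 9), (1, 11), (1, 15), (2, 9), (2, 11), (2, 15), (3, 9), (3, 11), (3, 15), (4, 9), (4, 11), (4, 15), (5, 9), (5, 11), (5, 15), (6, 9), (6, 11), (6, 15), (7, 9), (7, 11), (7, 15), (8, 9), (8, 11), (8, 15), (9, 9), (9, 11), (9, 15), (10, 9), (10, 11), (10, 15), (11, 9), (11, 11), (11, 15), (12, 9), (12, 11), (12, 15), (13, 9), (13, 11), (13, 15), (14, 9), (14, 11), (14, 15), (15, 9), (15, 11), (15, 15)]
Unfold 5 (reflect across v@8): 96 holes -> [(0, 0), (0, 4), (0, 6), (0, 9), (0, 11), (0, 15), (1, 0), (1, 4), (1, 6), (1, 9), (1, 11), (1, 15), (2, 0), (2, 4), (2, 6), (2, 9), (2, 11), (2, 15), (3, 0), (3, 4), (3, 6), (3, 9), (3, 11), (3, 15), (4, 0), (4, 4), (4, 6), (4, 9), (4, 11), (4, 15), (5, 0), (5, 4), (5, 6), (5, 9), (5, 11), (5, 15), (6, 0), (6, 4), (6, 6), (6, 9), (6, 11), (6, 15), (7, 0), (7, 4), (7, 6), (7, 9), (7, 11), (7, 15), (8, 0), (8, 4), (8, 6), (8, 9), (8, 11), (8, 15), (9, 0), (9, 4), (9, 6), (9, 9), (9, 11), (9, 15), (10, 0), (10, 4), (10, 6), (10, 9), (10, 11), (10, 15), (11, 0), (11, 4), (11, 6), (11, 9), (11, 11), (11, 15), (12, 0), (12, 4), (12, 6), (12, 9), (12, 11), (12, 15), (13, 0), (13, 4), (13, 6), (13, 9), (13, 11), (13, 15), (14, 0), (14, 4), (14, 6), (14, 9), (14, 11), (14, 15), (15, 0), (15, 4), (15, 6), (15, 9), (15, 11), (15, 15)]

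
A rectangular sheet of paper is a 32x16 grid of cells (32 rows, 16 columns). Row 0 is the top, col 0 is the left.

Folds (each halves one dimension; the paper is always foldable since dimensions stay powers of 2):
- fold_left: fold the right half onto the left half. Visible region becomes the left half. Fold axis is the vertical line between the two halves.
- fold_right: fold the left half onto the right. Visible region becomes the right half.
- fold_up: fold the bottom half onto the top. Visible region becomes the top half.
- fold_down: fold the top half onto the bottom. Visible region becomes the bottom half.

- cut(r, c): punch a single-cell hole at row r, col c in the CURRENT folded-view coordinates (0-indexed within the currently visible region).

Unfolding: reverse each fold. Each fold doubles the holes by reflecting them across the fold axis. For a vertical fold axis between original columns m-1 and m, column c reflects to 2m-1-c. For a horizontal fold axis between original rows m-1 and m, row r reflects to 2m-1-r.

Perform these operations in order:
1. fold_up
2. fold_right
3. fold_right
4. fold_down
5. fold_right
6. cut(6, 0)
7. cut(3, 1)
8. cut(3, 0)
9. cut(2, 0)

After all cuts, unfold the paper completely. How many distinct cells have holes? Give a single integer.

Answer: 128

Derivation:
Op 1 fold_up: fold axis h@16; visible region now rows[0,16) x cols[0,16) = 16x16
Op 2 fold_right: fold axis v@8; visible region now rows[0,16) x cols[8,16) = 16x8
Op 3 fold_right: fold axis v@12; visible region now rows[0,16) x cols[12,16) = 16x4
Op 4 fold_down: fold axis h@8; visible region now rows[8,16) x cols[12,16) = 8x4
Op 5 fold_right: fold axis v@14; visible region now rows[8,16) x cols[14,16) = 8x2
Op 6 cut(6, 0): punch at orig (14,14); cuts so far [(14, 14)]; region rows[8,16) x cols[14,16) = 8x2
Op 7 cut(3, 1): punch at orig (11,15); cuts so far [(11, 15), (14, 14)]; region rows[8,16) x cols[14,16) = 8x2
Op 8 cut(3, 0): punch at orig (11,14); cuts so far [(11, 14), (11, 15), (14, 14)]; region rows[8,16) x cols[14,16) = 8x2
Op 9 cut(2, 0): punch at orig (10,14); cuts so far [(10, 14), (11, 14), (11, 15), (14, 14)]; region rows[8,16) x cols[14,16) = 8x2
Unfold 1 (reflect across v@14): 8 holes -> [(10, 13), (10, 14), (11, 12), (11, 13), (11, 14), (11, 15), (14, 13), (14, 14)]
Unfold 2 (reflect across h@8): 16 holes -> [(1, 13), (1, 14), (4, 12), (4, 13), (4, 14), (4, 15), (5, 13), (5, 14), (10, 13), (10, 14), (11, 12), (11, 13), (11, 14), (11, 15), (14, 13), (14, 14)]
Unfold 3 (reflect across v@12): 32 holes -> [(1, 9), (1, 10), (1, 13), (1, 14), (4, 8), (4, 9), (4, 10), (4, 11), (4, 12), (4, 13), (4, 14), (4, 15), (5, 9), (5, 10), (5, 13), (5, 14), (10, 9), (10, 10), (10, 13), (10, 14), (11, 8), (11, 9), (11, 10), (11, 11), (11, 12), (11, 13), (11, 14), (11, 15), (14, 9), (14, 10), (14, 13), (14, 14)]
Unfold 4 (reflect across v@8): 64 holes -> [(1, 1), (1, 2), (1, 5), (1, 6), (1, 9), (1, 10), (1, 13), (1, 14), (4, 0), (4, 1), (4, 2), (4, 3), (4, 4), (4, 5), (4, 6), (4, 7), (4, 8), (4, 9), (4, 10), (4, 11), (4, 12), (4, 13), (4, 14), (4, 15), (5, 1), (5, 2), (5, 5), (5, 6), (5, 9), (5, 10), (5, 13), (5, 14), (10, 1), (10, 2), (10, 5), (10, 6), (10, 9), (10, 10), (10, 13), (10, 14), (11, 0), (11, 1), (11, 2), (11, 3), (11, 4), (11, 5), (11, 6), (11, 7), (11, 8), (11, 9), (11, 10), (11, 11), (11, 12), (11, 13), (11, 14), (11, 15), (14, 1), (14, 2), (14, 5), (14, 6), (14, 9), (14, 10), (14, 13), (14, 14)]
Unfold 5 (reflect across h@16): 128 holes -> [(1, 1), (1, 2), (1, 5), (1, 6), (1, 9), (1, 10), (1, 13), (1, 14), (4, 0), (4, 1), (4, 2), (4, 3), (4, 4), (4, 5), (4, 6), (4, 7), (4, 8), (4, 9), (4, 10), (4, 11), (4, 12), (4, 13), (4, 14), (4, 15), (5, 1), (5, 2), (5, 5), (5, 6), (5, 9), (5, 10), (5, 13), (5, 14), (10, 1), (10, 2), (10, 5), (10, 6), (10, 9), (10, 10), (10, 13), (10, 14), (11, 0), (11, 1), (11, 2), (11, 3), (11, 4), (11, 5), (11, 6), (11, 7), (11, 8), (11, 9), (11, 10), (11, 11), (11, 12), (11, 13), (11, 14), (11, 15), (14, 1), (14, 2), (14, 5), (14, 6), (14, 9), (14, 10), (14, 13), (14, 14), (17, 1), (17, 2), (17, 5), (17, 6), (17, 9), (17, 10), (17, 13), (17, 14), (20, 0), (20, 1), (20, 2), (20, 3), (20, 4), (20, 5), (20, 6), (20, 7), (20, 8), (20, 9), (20, 10), (20, 11), (20, 12), (20, 13), (20, 14), (20, 15), (21, 1), (21, 2), (21, 5), (21, 6), (21, 9), (21, 10), (21, 13), (21, 14), (26, 1), (26, 2), (26, 5), (26, 6), (26, 9), (26, 10), (26, 13), (26, 14), (27, 0), (27, 1), (27, 2), (27, 3), (27, 4), (27, 5), (27, 6), (27, 7), (27, 8), (27, 9), (27, 10), (27, 11), (27, 12), (27, 13), (27, 14), (27, 15), (30, 1), (30, 2), (30, 5), (30, 6), (30, 9), (30, 10), (30, 13), (30, 14)]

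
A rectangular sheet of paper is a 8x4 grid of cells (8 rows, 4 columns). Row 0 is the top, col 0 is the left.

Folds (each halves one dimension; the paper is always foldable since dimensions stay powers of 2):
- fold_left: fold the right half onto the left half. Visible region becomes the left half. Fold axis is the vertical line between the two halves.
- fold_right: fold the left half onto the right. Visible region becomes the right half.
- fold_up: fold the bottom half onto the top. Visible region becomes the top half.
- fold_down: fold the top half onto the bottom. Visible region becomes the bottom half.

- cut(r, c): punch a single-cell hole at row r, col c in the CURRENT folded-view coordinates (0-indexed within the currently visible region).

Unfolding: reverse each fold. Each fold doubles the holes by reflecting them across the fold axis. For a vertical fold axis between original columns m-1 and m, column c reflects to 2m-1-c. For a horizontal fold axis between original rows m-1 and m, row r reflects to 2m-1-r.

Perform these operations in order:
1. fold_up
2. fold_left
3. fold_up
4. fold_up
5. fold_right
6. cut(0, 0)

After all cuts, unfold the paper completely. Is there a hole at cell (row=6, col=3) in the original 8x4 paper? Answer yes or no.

Answer: yes

Derivation:
Op 1 fold_up: fold axis h@4; visible region now rows[0,4) x cols[0,4) = 4x4
Op 2 fold_left: fold axis v@2; visible region now rows[0,4) x cols[0,2) = 4x2
Op 3 fold_up: fold axis h@2; visible region now rows[0,2) x cols[0,2) = 2x2
Op 4 fold_up: fold axis h@1; visible region now rows[0,1) x cols[0,2) = 1x2
Op 5 fold_right: fold axis v@1; visible region now rows[0,1) x cols[1,2) = 1x1
Op 6 cut(0, 0): punch at orig (0,1); cuts so far [(0, 1)]; region rows[0,1) x cols[1,2) = 1x1
Unfold 1 (reflect across v@1): 2 holes -> [(0, 0), (0, 1)]
Unfold 2 (reflect across h@1): 4 holes -> [(0, 0), (0, 1), (1, 0), (1, 1)]
Unfold 3 (reflect across h@2): 8 holes -> [(0, 0), (0, 1), (1, 0), (1, 1), (2, 0), (2, 1), (3, 0), (3, 1)]
Unfold 4 (reflect across v@2): 16 holes -> [(0, 0), (0, 1), (0, 2), (0, 3), (1, 0), (1, 1), (1, 2), (1, 3), (2, 0), (2, 1), (2, 2), (2, 3), (3, 0), (3, 1), (3, 2), (3, 3)]
Unfold 5 (reflect across h@4): 32 holes -> [(0, 0), (0, 1), (0, 2), (0, 3), (1, 0), (1, 1), (1, 2), (1, 3), (2, 0), (2, 1), (2, 2), (2, 3), (3, 0), (3, 1), (3, 2), (3, 3), (4, 0), (4, 1), (4, 2), (4, 3), (5, 0), (5, 1), (5, 2), (5, 3), (6, 0), (6, 1), (6, 2), (6, 3), (7, 0), (7, 1), (7, 2), (7, 3)]
Holes: [(0, 0), (0, 1), (0, 2), (0, 3), (1, 0), (1, 1), (1, 2), (1, 3), (2, 0), (2, 1), (2, 2), (2, 3), (3, 0), (3, 1), (3, 2), (3, 3), (4, 0), (4, 1), (4, 2), (4, 3), (5, 0), (5, 1), (5, 2), (5, 3), (6, 0), (6, 1), (6, 2), (6, 3), (7, 0), (7, 1), (7, 2), (7, 3)]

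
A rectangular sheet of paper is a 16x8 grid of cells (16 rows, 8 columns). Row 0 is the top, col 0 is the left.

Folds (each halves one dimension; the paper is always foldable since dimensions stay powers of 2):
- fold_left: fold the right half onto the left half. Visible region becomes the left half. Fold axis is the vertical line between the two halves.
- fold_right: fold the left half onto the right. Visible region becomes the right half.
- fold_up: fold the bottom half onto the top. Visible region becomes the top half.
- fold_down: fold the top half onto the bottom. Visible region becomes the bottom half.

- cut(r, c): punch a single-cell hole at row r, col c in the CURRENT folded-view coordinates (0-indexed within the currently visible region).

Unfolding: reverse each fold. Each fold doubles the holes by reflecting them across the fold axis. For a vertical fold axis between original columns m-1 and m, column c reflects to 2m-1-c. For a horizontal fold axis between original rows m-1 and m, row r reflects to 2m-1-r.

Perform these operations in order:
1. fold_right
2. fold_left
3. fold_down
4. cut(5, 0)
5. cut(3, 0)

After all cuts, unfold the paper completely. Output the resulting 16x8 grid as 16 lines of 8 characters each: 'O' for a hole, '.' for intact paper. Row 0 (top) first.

Answer: ........
........
O..OO..O
........
O..OO..O
........
........
........
........
........
........
O..OO..O
........
O..OO..O
........
........

Derivation:
Op 1 fold_right: fold axis v@4; visible region now rows[0,16) x cols[4,8) = 16x4
Op 2 fold_left: fold axis v@6; visible region now rows[0,16) x cols[4,6) = 16x2
Op 3 fold_down: fold axis h@8; visible region now rows[8,16) x cols[4,6) = 8x2
Op 4 cut(5, 0): punch at orig (13,4); cuts so far [(13, 4)]; region rows[8,16) x cols[4,6) = 8x2
Op 5 cut(3, 0): punch at orig (11,4); cuts so far [(11, 4), (13, 4)]; region rows[8,16) x cols[4,6) = 8x2
Unfold 1 (reflect across h@8): 4 holes -> [(2, 4), (4, 4), (11, 4), (13, 4)]
Unfold 2 (reflect across v@6): 8 holes -> [(2, 4), (2, 7), (4, 4), (4, 7), (11, 4), (11, 7), (13, 4), (13, 7)]
Unfold 3 (reflect across v@4): 16 holes -> [(2, 0), (2, 3), (2, 4), (2, 7), (4, 0), (4, 3), (4, 4), (4, 7), (11, 0), (11, 3), (11, 4), (11, 7), (13, 0), (13, 3), (13, 4), (13, 7)]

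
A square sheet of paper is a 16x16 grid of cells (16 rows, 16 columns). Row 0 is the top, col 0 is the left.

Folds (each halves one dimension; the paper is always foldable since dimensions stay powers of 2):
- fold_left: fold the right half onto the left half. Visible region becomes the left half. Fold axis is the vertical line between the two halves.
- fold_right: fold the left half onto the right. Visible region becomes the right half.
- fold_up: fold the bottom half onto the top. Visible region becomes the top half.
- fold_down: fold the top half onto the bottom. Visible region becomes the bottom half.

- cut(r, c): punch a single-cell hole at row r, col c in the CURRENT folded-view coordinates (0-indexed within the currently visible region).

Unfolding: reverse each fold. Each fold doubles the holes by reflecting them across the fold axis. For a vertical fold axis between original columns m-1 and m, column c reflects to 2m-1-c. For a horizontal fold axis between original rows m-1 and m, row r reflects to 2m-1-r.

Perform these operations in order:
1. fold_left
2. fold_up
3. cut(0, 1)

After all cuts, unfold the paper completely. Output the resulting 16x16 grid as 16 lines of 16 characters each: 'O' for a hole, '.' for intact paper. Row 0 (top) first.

Op 1 fold_left: fold axis v@8; visible region now rows[0,16) x cols[0,8) = 16x8
Op 2 fold_up: fold axis h@8; visible region now rows[0,8) x cols[0,8) = 8x8
Op 3 cut(0, 1): punch at orig (0,1); cuts so far [(0, 1)]; region rows[0,8) x cols[0,8) = 8x8
Unfold 1 (reflect across h@8): 2 holes -> [(0, 1), (15, 1)]
Unfold 2 (reflect across v@8): 4 holes -> [(0, 1), (0, 14), (15, 1), (15, 14)]

Answer: .O............O.
................
................
................
................
................
................
................
................
................
................
................
................
................
................
.O............O.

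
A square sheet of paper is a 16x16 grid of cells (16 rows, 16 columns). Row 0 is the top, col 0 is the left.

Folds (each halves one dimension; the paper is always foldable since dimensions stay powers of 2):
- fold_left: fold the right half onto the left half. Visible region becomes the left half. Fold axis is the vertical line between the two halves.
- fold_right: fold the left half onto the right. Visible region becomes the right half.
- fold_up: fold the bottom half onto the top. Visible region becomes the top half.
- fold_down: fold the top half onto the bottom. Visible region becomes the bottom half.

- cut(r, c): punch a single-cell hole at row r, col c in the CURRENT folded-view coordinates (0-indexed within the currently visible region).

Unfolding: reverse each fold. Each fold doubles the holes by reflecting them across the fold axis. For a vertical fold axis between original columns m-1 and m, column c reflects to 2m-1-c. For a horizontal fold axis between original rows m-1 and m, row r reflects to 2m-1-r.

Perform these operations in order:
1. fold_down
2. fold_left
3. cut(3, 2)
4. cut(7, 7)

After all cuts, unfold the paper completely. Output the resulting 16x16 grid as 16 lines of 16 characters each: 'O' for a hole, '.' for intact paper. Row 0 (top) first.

Answer: .......OO.......
................
................
................
..O..........O..
................
................
................
................
................
................
..O..........O..
................
................
................
.......OO.......

Derivation:
Op 1 fold_down: fold axis h@8; visible region now rows[8,16) x cols[0,16) = 8x16
Op 2 fold_left: fold axis v@8; visible region now rows[8,16) x cols[0,8) = 8x8
Op 3 cut(3, 2): punch at orig (11,2); cuts so far [(11, 2)]; region rows[8,16) x cols[0,8) = 8x8
Op 4 cut(7, 7): punch at orig (15,7); cuts so far [(11, 2), (15, 7)]; region rows[8,16) x cols[0,8) = 8x8
Unfold 1 (reflect across v@8): 4 holes -> [(11, 2), (11, 13), (15, 7), (15, 8)]
Unfold 2 (reflect across h@8): 8 holes -> [(0, 7), (0, 8), (4, 2), (4, 13), (11, 2), (11, 13), (15, 7), (15, 8)]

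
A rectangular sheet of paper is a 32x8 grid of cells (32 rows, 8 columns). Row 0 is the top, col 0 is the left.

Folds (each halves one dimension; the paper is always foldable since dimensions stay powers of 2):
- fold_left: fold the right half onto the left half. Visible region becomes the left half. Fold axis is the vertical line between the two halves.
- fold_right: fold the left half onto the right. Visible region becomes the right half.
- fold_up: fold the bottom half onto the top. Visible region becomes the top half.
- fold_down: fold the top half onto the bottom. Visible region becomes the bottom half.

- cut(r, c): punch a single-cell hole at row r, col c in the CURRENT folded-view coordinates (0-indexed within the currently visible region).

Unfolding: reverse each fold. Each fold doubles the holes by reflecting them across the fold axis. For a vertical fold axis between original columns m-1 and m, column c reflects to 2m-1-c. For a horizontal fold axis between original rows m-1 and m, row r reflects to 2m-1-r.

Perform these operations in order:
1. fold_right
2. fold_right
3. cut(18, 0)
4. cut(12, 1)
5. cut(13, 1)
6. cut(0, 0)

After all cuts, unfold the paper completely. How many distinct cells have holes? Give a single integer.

Op 1 fold_right: fold axis v@4; visible region now rows[0,32) x cols[4,8) = 32x4
Op 2 fold_right: fold axis v@6; visible region now rows[0,32) x cols[6,8) = 32x2
Op 3 cut(18, 0): punch at orig (18,6); cuts so far [(18, 6)]; region rows[0,32) x cols[6,8) = 32x2
Op 4 cut(12, 1): punch at orig (12,7); cuts so far [(12, 7), (18, 6)]; region rows[0,32) x cols[6,8) = 32x2
Op 5 cut(13, 1): punch at orig (13,7); cuts so far [(12, 7), (13, 7), (18, 6)]; region rows[0,32) x cols[6,8) = 32x2
Op 6 cut(0, 0): punch at orig (0,6); cuts so far [(0, 6), (12, 7), (13, 7), (18, 6)]; region rows[0,32) x cols[6,8) = 32x2
Unfold 1 (reflect across v@6): 8 holes -> [(0, 5), (0, 6), (12, 4), (12, 7), (13, 4), (13, 7), (18, 5), (18, 6)]
Unfold 2 (reflect across v@4): 16 holes -> [(0, 1), (0, 2), (0, 5), (0, 6), (12, 0), (12, 3), (12, 4), (12, 7), (13, 0), (13, 3), (13, 4), (13, 7), (18, 1), (18, 2), (18, 5), (18, 6)]

Answer: 16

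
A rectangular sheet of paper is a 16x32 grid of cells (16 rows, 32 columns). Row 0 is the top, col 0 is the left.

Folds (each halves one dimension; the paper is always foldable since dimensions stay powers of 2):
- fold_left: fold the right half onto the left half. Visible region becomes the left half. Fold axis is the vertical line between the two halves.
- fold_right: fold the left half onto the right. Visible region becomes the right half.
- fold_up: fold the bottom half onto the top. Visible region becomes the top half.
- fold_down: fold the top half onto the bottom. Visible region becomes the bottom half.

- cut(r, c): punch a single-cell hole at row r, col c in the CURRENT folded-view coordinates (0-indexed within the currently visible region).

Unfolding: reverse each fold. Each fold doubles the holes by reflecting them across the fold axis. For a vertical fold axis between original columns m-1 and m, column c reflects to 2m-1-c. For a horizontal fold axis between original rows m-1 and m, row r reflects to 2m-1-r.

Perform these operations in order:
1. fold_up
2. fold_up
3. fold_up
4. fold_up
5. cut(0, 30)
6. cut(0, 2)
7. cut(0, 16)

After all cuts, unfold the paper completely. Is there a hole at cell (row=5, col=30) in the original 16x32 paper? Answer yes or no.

Answer: yes

Derivation:
Op 1 fold_up: fold axis h@8; visible region now rows[0,8) x cols[0,32) = 8x32
Op 2 fold_up: fold axis h@4; visible region now rows[0,4) x cols[0,32) = 4x32
Op 3 fold_up: fold axis h@2; visible region now rows[0,2) x cols[0,32) = 2x32
Op 4 fold_up: fold axis h@1; visible region now rows[0,1) x cols[0,32) = 1x32
Op 5 cut(0, 30): punch at orig (0,30); cuts so far [(0, 30)]; region rows[0,1) x cols[0,32) = 1x32
Op 6 cut(0, 2): punch at orig (0,2); cuts so far [(0, 2), (0, 30)]; region rows[0,1) x cols[0,32) = 1x32
Op 7 cut(0, 16): punch at orig (0,16); cuts so far [(0, 2), (0, 16), (0, 30)]; region rows[0,1) x cols[0,32) = 1x32
Unfold 1 (reflect across h@1): 6 holes -> [(0, 2), (0, 16), (0, 30), (1, 2), (1, 16), (1, 30)]
Unfold 2 (reflect across h@2): 12 holes -> [(0, 2), (0, 16), (0, 30), (1, 2), (1, 16), (1, 30), (2, 2), (2, 16), (2, 30), (3, 2), (3, 16), (3, 30)]
Unfold 3 (reflect across h@4): 24 holes -> [(0, 2), (0, 16), (0, 30), (1, 2), (1, 16), (1, 30), (2, 2), (2, 16), (2, 30), (3, 2), (3, 16), (3, 30), (4, 2), (4, 16), (4, 30), (5, 2), (5, 16), (5, 30), (6, 2), (6, 16), (6, 30), (7, 2), (7, 16), (7, 30)]
Unfold 4 (reflect across h@8): 48 holes -> [(0, 2), (0, 16), (0, 30), (1, 2), (1, 16), (1, 30), (2, 2), (2, 16), (2, 30), (3, 2), (3, 16), (3, 30), (4, 2), (4, 16), (4, 30), (5, 2), (5, 16), (5, 30), (6, 2), (6, 16), (6, 30), (7, 2), (7, 16), (7, 30), (8, 2), (8, 16), (8, 30), (9, 2), (9, 16), (9, 30), (10, 2), (10, 16), (10, 30), (11, 2), (11, 16), (11, 30), (12, 2), (12, 16), (12, 30), (13, 2), (13, 16), (13, 30), (14, 2), (14, 16), (14, 30), (15, 2), (15, 16), (15, 30)]
Holes: [(0, 2), (0, 16), (0, 30), (1, 2), (1, 16), (1, 30), (2, 2), (2, 16), (2, 30), (3, 2), (3, 16), (3, 30), (4, 2), (4, 16), (4, 30), (5, 2), (5, 16), (5, 30), (6, 2), (6, 16), (6, 30), (7, 2), (7, 16), (7, 30), (8, 2), (8, 16), (8, 30), (9, 2), (9, 16), (9, 30), (10, 2), (10, 16), (10, 30), (11, 2), (11, 16), (11, 30), (12, 2), (12, 16), (12, 30), (13, 2), (13, 16), (13, 30), (14, 2), (14, 16), (14, 30), (15, 2), (15, 16), (15, 30)]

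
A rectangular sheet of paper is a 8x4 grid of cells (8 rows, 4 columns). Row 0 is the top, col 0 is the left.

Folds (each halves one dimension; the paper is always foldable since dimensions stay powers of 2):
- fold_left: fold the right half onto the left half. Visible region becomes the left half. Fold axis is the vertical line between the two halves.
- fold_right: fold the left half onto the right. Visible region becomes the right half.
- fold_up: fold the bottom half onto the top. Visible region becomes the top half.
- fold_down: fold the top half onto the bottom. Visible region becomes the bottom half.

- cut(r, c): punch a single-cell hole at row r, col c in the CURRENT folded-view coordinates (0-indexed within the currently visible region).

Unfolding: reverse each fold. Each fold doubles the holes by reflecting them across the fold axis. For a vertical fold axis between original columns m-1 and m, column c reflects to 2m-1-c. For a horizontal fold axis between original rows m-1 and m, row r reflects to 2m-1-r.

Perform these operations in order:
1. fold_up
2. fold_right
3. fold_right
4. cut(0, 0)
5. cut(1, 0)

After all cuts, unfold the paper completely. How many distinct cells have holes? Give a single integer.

Op 1 fold_up: fold axis h@4; visible region now rows[0,4) x cols[0,4) = 4x4
Op 2 fold_right: fold axis v@2; visible region now rows[0,4) x cols[2,4) = 4x2
Op 3 fold_right: fold axis v@3; visible region now rows[0,4) x cols[3,4) = 4x1
Op 4 cut(0, 0): punch at orig (0,3); cuts so far [(0, 3)]; region rows[0,4) x cols[3,4) = 4x1
Op 5 cut(1, 0): punch at orig (1,3); cuts so far [(0, 3), (1, 3)]; region rows[0,4) x cols[3,4) = 4x1
Unfold 1 (reflect across v@3): 4 holes -> [(0, 2), (0, 3), (1, 2), (1, 3)]
Unfold 2 (reflect across v@2): 8 holes -> [(0, 0), (0, 1), (0, 2), (0, 3), (1, 0), (1, 1), (1, 2), (1, 3)]
Unfold 3 (reflect across h@4): 16 holes -> [(0, 0), (0, 1), (0, 2), (0, 3), (1, 0), (1, 1), (1, 2), (1, 3), (6, 0), (6, 1), (6, 2), (6, 3), (7, 0), (7, 1), (7, 2), (7, 3)]

Answer: 16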